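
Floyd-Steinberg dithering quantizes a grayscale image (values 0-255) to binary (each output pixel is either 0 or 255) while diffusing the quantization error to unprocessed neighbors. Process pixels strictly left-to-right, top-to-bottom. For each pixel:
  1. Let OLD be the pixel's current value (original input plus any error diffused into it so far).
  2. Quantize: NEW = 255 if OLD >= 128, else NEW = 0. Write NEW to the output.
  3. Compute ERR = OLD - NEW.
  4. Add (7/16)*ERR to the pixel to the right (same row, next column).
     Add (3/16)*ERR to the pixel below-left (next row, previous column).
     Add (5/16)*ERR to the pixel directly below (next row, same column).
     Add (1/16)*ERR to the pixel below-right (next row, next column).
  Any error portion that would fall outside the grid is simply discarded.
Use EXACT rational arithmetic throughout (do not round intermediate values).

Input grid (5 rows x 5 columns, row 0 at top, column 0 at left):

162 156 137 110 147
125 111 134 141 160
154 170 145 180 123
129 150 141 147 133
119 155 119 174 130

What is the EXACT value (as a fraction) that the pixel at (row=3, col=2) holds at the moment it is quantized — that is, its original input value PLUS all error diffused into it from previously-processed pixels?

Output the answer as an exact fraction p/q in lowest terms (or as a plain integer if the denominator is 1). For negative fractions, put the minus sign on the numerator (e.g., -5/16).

(0,0): OLD=162 → NEW=255, ERR=-93
(0,1): OLD=1845/16 → NEW=0, ERR=1845/16
(0,2): OLD=47987/256 → NEW=255, ERR=-17293/256
(0,3): OLD=329509/4096 → NEW=0, ERR=329509/4096
(0,4): OLD=11940355/65536 → NEW=255, ERR=-4771325/65536
(1,0): OLD=30095/256 → NEW=0, ERR=30095/256
(1,1): OLD=368617/2048 → NEW=255, ERR=-153623/2048
(1,2): OLD=6708509/65536 → NEW=0, ERR=6708509/65536
(1,3): OLD=50607129/262144 → NEW=255, ERR=-16239591/262144
(1,4): OLD=483073579/4194304 → NEW=0, ERR=483073579/4194304
(2,0): OLD=5789203/32768 → NEW=255, ERR=-2566637/32768
(2,1): OLD=145575169/1048576 → NEW=255, ERR=-121811711/1048576
(2,2): OLD=1843164995/16777216 → NEW=0, ERR=1843164995/16777216
(2,3): OLD=63538129177/268435456 → NEW=255, ERR=-4912912103/268435456
(2,4): OLD=631844796783/4294967296 → NEW=255, ERR=-463371863697/4294967296
(3,0): OLD=1388163811/16777216 → NEW=0, ERR=1388163811/16777216
(3,1): OLD=22226452519/134217728 → NEW=255, ERR=-11999068121/134217728
(3,2): OLD=539134100317/4294967296 → NEW=0, ERR=539134100317/4294967296
Target (3,2): original=141, with diffused error = 539134100317/4294967296

Answer: 539134100317/4294967296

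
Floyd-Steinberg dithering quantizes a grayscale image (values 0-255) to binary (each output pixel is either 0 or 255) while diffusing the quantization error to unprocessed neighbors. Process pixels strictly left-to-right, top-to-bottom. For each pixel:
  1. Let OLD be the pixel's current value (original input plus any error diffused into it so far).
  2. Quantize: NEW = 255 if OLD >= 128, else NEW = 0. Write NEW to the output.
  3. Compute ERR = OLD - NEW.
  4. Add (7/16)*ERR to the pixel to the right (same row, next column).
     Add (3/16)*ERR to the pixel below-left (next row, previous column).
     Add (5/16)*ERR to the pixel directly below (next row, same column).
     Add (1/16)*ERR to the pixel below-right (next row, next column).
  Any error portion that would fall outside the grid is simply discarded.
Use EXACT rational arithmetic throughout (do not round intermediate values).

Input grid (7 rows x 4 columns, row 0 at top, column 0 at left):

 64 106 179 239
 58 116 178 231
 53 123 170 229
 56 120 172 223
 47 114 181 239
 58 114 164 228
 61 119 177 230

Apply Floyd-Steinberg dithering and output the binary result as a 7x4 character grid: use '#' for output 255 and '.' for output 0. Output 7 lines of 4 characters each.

Answer: .#.#
.###
..##
.#.#
.###
..##
.#.#

Derivation:
(0,0): OLD=64 → NEW=0, ERR=64
(0,1): OLD=134 → NEW=255, ERR=-121
(0,2): OLD=2017/16 → NEW=0, ERR=2017/16
(0,3): OLD=75303/256 → NEW=255, ERR=10023/256
(1,0): OLD=885/16 → NEW=0, ERR=885/16
(1,1): OLD=16643/128 → NEW=255, ERR=-15997/128
(1,2): OLD=665583/4096 → NEW=255, ERR=-378897/4096
(1,3): OLD=13804729/65536 → NEW=255, ERR=-2906951/65536
(2,0): OLD=95953/2048 → NEW=0, ERR=95953/2048
(2,1): OLD=5934619/65536 → NEW=0, ERR=5934619/65536
(2,2): OLD=21572147/131072 → NEW=255, ERR=-11851213/131072
(2,3): OLD=356095103/2097152 → NEW=255, ERR=-178678657/2097152
(3,0): OLD=91876593/1048576 → NEW=0, ERR=91876593/1048576
(3,1): OLD=2895870415/16777216 → NEW=255, ERR=-1382319665/16777216
(3,2): OLD=26140859153/268435456 → NEW=0, ERR=26140859153/268435456
(3,3): OLD=1002138096375/4294967296 → NEW=255, ERR=-93078564105/4294967296
(4,0): OLD=15819634877/268435456 → NEW=0, ERR=15819634877/268435456
(4,1): OLD=295860563975/2147483648 → NEW=255, ERR=-251747766265/2147483648
(4,2): OLD=10371915767191/68719476736 → NEW=255, ERR=-7151550800489/68719476736
(4,3): OLD=211968198249809/1099511627776 → NEW=255, ERR=-68407266833071/1099511627776
(5,0): OLD=1870406921629/34359738368 → NEW=0, ERR=1870406921629/34359738368
(5,1): OLD=93845553993915/1099511627776 → NEW=0, ERR=93845553993915/1099511627776
(5,2): OLD=41184322943369/274877906944 → NEW=255, ERR=-28909543327351/274877906944
(5,3): OLD=2745090057987841/17592186044416 → NEW=255, ERR=-1740917383338239/17592186044416
(6,0): OLD=1653925118151761/17592186044416 → NEW=0, ERR=1653925118151761/17592186044416
(6,1): OLD=47987658400166247/281474976710656 → NEW=255, ERR=-23788460661051033/281474976710656
(6,2): OLD=423061475003390209/4503599627370496 → NEW=0, ERR=423061475003390209/4503599627370496
(6,3): OLD=16832648745198892039/72057594037927936 → NEW=255, ERR=-1542037734472731641/72057594037927936
Row 0: .#.#
Row 1: .###
Row 2: ..##
Row 3: .#.#
Row 4: .###
Row 5: ..##
Row 6: .#.#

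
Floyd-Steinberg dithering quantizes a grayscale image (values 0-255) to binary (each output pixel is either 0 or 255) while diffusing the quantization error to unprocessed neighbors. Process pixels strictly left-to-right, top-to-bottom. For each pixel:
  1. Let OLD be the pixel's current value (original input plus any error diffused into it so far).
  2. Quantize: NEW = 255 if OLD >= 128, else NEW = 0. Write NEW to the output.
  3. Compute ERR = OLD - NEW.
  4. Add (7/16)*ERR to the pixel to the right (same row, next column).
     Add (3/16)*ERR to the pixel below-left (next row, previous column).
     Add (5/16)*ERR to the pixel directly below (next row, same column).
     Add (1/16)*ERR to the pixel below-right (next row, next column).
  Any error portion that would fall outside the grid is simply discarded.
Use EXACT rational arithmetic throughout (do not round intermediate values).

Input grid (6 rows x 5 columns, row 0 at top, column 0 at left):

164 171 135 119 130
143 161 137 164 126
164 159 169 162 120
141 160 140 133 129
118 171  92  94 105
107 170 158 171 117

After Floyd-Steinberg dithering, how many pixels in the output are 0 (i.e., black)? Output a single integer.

(0,0): OLD=164 → NEW=255, ERR=-91
(0,1): OLD=2099/16 → NEW=255, ERR=-1981/16
(0,2): OLD=20693/256 → NEW=0, ERR=20693/256
(0,3): OLD=632275/4096 → NEW=255, ERR=-412205/4096
(0,4): OLD=5634245/65536 → NEW=0, ERR=5634245/65536
(1,0): OLD=23385/256 → NEW=0, ERR=23385/256
(1,1): OLD=351727/2048 → NEW=255, ERR=-170513/2048
(1,2): OLD=6502939/65536 → NEW=0, ERR=6502939/65536
(1,3): OLD=51677695/262144 → NEW=255, ERR=-15169025/262144
(1,4): OLD=508602909/4194304 → NEW=0, ERR=508602909/4194304
(2,0): OLD=5797813/32768 → NEW=255, ERR=-2558027/32768
(2,1): OLD=129124503/1048576 → NEW=0, ERR=129124503/1048576
(2,2): OLD=3990125189/16777216 → NEW=255, ERR=-288064891/16777216
(2,3): OLD=44383988927/268435456 → NEW=255, ERR=-24067052353/268435456
(2,4): OLD=494146558329/4294967296 → NEW=0, ERR=494146558329/4294967296
(3,0): OLD=2343676645/16777216 → NEW=255, ERR=-1934513435/16777216
(3,1): OLD=18782067329/134217728 → NEW=255, ERR=-15443453311/134217728
(3,2): OLD=322896599515/4294967296 → NEW=0, ERR=322896599515/4294967296
(3,3): OLD=1360412184643/8589934592 → NEW=255, ERR=-830021136317/8589934592
(3,4): OLD=16090796951663/137438953472 → NEW=0, ERR=16090796951663/137438953472
(4,0): OLD=129692173131/2147483648 → NEW=0, ERR=129692173131/2147483648
(4,1): OLD=11569222775115/68719476736 → NEW=255, ERR=-5954243792565/68719476736
(4,2): OLD=57479535801797/1099511627776 → NEW=0, ERR=57479535801797/1099511627776
(4,3): OLD=1993649367860555/17592186044416 → NEW=0, ERR=1993649367860555/17592186044416
(4,4): OLD=52108644891529869/281474976710656 → NEW=255, ERR=-19667474169687411/281474976710656
(5,0): OLD=120535760495297/1099511627776 → NEW=0, ERR=120535760495297/1099511627776
(5,1): OLD=1798461723830531/8796093022208 → NEW=255, ERR=-444541996832509/8796093022208
(5,2): OLD=47304482921457307/281474976710656 → NEW=255, ERR=-24471636139759973/281474976710656
(5,3): OLD=178504592846769301/1125899906842624 → NEW=255, ERR=-108599883398099819/1125899906842624
(5,4): OLD=1081729517972020695/18014398509481984 → NEW=0, ERR=1081729517972020695/18014398509481984
Output grid:
  Row 0: ##.#.  (2 black, running=2)
  Row 1: .#.#.  (3 black, running=5)
  Row 2: #.##.  (2 black, running=7)
  Row 3: ##.#.  (2 black, running=9)
  Row 4: .#..#  (3 black, running=12)
  Row 5: .###.  (2 black, running=14)

Answer: 14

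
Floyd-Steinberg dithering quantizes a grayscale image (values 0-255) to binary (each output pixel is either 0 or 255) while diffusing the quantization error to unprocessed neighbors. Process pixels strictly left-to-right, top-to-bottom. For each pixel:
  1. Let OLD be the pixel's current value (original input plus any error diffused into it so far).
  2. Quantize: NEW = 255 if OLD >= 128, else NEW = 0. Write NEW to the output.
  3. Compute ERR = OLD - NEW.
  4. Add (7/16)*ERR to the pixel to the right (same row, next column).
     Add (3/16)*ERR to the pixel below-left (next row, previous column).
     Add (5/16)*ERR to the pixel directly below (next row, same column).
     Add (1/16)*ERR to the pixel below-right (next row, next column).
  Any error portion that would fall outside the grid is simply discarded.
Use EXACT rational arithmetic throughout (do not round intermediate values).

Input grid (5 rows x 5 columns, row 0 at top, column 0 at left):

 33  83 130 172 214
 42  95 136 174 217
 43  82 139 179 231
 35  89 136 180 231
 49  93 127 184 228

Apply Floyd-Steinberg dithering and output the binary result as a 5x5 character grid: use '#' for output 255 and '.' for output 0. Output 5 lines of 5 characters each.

(0,0): OLD=33 → NEW=0, ERR=33
(0,1): OLD=1559/16 → NEW=0, ERR=1559/16
(0,2): OLD=44193/256 → NEW=255, ERR=-21087/256
(0,3): OLD=556903/4096 → NEW=255, ERR=-487577/4096
(0,4): OLD=10611665/65536 → NEW=255, ERR=-6100015/65536
(1,0): OLD=18069/256 → NEW=0, ERR=18069/256
(1,1): OLD=292755/2048 → NEW=255, ERR=-229485/2048
(1,2): OLD=2949519/65536 → NEW=0, ERR=2949519/65536
(1,3): OLD=35098595/262144 → NEW=255, ERR=-31748125/262144
(1,4): OLD=534721865/4194304 → NEW=0, ERR=534721865/4194304
(2,0): OLD=1443329/32768 → NEW=0, ERR=1443329/32768
(2,1): OLD=82946459/1048576 → NEW=0, ERR=82946459/1048576
(2,2): OLD=2650145937/16777216 → NEW=255, ERR=-1628044143/16777216
(2,3): OLD=33665976867/268435456 → NEW=0, ERR=33665976867/268435456
(2,4): OLD=1366400200245/4294967296 → NEW=255, ERR=271183539765/4294967296
(3,0): OLD=1066974577/16777216 → NEW=0, ERR=1066974577/16777216
(3,1): OLD=16925073181/134217728 → NEW=0, ERR=16925073181/134217728
(3,2): OLD=813055269455/4294967296 → NEW=255, ERR=-282161391025/4294967296
(3,3): OLD=1685553192919/8589934592 → NEW=255, ERR=-504880128041/8589934592
(3,4): OLD=32003384013139/137438953472 → NEW=255, ERR=-3043549122221/137438953472
(4,0): OLD=198680901375/2147483648 → NEW=0, ERR=198680901375/2147483648
(4,1): OLD=11307116983295/68719476736 → NEW=255, ERR=-6216349584385/68719476736
(4,2): OLD=70099132750545/1099511627776 → NEW=0, ERR=70099132750545/1099511627776
(4,3): OLD=3259254384444415/17592186044416 → NEW=255, ERR=-1226753056881665/17592186044416
(4,4): OLD=52607157351408505/281474976710656 → NEW=255, ERR=-19168961709808775/281474976710656
Row 0: ..###
Row 1: .#.#.
Row 2: ..#.#
Row 3: ..###
Row 4: .#.##

Answer: ..###
.#.#.
..#.#
..###
.#.##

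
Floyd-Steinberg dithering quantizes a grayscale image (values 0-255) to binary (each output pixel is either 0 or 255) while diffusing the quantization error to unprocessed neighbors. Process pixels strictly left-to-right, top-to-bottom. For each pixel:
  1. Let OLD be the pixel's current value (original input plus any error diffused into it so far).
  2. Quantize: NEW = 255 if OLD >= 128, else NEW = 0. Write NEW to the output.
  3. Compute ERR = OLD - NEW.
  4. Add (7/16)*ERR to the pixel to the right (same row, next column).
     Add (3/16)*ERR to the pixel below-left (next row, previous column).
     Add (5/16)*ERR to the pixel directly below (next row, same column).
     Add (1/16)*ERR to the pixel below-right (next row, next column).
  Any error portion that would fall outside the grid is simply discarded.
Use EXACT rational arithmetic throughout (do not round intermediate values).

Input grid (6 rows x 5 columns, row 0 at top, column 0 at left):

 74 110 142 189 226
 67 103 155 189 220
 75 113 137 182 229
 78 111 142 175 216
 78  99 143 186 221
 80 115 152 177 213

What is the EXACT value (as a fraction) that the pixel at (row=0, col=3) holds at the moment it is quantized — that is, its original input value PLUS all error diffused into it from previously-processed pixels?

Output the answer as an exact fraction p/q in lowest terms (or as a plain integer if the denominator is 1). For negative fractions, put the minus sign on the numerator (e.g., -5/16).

Answer: 470155/2048

Derivation:
(0,0): OLD=74 → NEW=0, ERR=74
(0,1): OLD=1139/8 → NEW=255, ERR=-901/8
(0,2): OLD=11869/128 → NEW=0, ERR=11869/128
(0,3): OLD=470155/2048 → NEW=255, ERR=-52085/2048
Target (0,3): original=189, with diffused error = 470155/2048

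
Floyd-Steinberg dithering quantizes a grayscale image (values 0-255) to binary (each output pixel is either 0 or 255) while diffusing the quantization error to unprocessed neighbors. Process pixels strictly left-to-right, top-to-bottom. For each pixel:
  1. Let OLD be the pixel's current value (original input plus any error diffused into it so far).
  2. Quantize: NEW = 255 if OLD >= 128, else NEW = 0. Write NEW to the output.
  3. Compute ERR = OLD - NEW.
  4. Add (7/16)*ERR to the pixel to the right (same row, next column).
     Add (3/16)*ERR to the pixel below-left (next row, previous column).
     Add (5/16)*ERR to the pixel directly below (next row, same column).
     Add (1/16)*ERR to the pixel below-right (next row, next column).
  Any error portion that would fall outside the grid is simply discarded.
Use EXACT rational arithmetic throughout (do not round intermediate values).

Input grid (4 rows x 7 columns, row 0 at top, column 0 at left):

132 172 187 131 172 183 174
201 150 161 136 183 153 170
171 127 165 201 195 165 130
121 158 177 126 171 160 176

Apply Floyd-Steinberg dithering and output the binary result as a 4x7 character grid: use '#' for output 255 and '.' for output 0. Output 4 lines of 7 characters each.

Answer: #.#.###
###.#.#
#.####.
.#..#.#

Derivation:
(0,0): OLD=132 → NEW=255, ERR=-123
(0,1): OLD=1891/16 → NEW=0, ERR=1891/16
(0,2): OLD=61109/256 → NEW=255, ERR=-4171/256
(0,3): OLD=507379/4096 → NEW=0, ERR=507379/4096
(0,4): OLD=14823845/65536 → NEW=255, ERR=-1887835/65536
(0,5): OLD=178674563/1048576 → NEW=255, ERR=-88712317/1048576
(0,6): OLD=2298249365/16777216 → NEW=255, ERR=-1979940715/16777216
(1,0): OLD=47289/256 → NEW=255, ERR=-17991/256
(1,1): OLD=297871/2048 → NEW=255, ERR=-224369/2048
(1,2): OLD=9082683/65536 → NEW=255, ERR=-7628997/65536
(1,3): OLD=30765599/262144 → NEW=0, ERR=30765599/262144
(1,4): OLD=3644392573/16777216 → NEW=255, ERR=-633797507/16777216
(1,5): OLD=11556974477/134217728 → NEW=0, ERR=11556974477/134217728
(1,6): OLD=355418236323/2147483648 → NEW=255, ERR=-192190093917/2147483648
(2,0): OLD=4210581/32768 → NEW=255, ERR=-4145259/32768
(2,1): OLD=11743799/1048576 → NEW=0, ERR=11743799/1048576
(2,2): OLD=2494437733/16777216 → NEW=255, ERR=-1783752347/16777216
(2,3): OLD=23729918077/134217728 → NEW=255, ERR=-10495602563/134217728
(2,4): OLD=185180551629/1073741824 → NEW=255, ERR=-88623613491/1073741824
(2,5): OLD=4695487837359/34359738368 → NEW=255, ERR=-4066245446481/34359738368
(2,6): OLD=30587915632825/549755813888 → NEW=0, ERR=30587915632825/549755813888
(3,0): OLD=1402033093/16777216 → NEW=0, ERR=1402033093/16777216
(3,1): OLD=22846453985/134217728 → NEW=255, ERR=-11379066655/134217728
(3,2): OLD=99558721907/1073741824 → NEW=0, ERR=99558721907/1073741824
(3,3): OLD=515429869333/4294967296 → NEW=0, ERR=515429869333/4294967296
(3,4): OLD=93806928103365/549755813888 → NEW=255, ERR=-46380804438075/549755813888
(3,5): OLD=401899036779679/4398046511104 → NEW=0, ERR=401899036779679/4398046511104
(3,6): OLD=15901229440890049/70368744177664 → NEW=255, ERR=-2042800324414271/70368744177664
Row 0: #.#.###
Row 1: ###.#.#
Row 2: #.####.
Row 3: .#..#.#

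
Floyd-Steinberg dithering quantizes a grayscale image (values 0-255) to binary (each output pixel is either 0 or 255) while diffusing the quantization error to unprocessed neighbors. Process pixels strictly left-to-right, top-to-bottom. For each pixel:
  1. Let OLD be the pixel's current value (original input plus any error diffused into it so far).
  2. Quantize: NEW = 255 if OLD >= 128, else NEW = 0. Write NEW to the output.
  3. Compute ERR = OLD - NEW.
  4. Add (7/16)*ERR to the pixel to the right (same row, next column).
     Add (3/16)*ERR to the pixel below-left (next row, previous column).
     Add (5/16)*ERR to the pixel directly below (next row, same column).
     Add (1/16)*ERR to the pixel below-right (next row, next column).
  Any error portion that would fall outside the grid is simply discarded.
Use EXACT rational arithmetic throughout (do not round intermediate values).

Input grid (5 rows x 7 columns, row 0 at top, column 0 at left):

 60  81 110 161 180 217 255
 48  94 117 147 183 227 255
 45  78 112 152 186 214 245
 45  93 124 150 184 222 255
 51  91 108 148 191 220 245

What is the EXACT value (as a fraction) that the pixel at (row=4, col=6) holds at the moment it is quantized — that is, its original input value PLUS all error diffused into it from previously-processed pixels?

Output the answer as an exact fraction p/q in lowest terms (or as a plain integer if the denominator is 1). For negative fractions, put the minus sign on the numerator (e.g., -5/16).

(0,0): OLD=60 → NEW=0, ERR=60
(0,1): OLD=429/4 → NEW=0, ERR=429/4
(0,2): OLD=10043/64 → NEW=255, ERR=-6277/64
(0,3): OLD=120925/1024 → NEW=0, ERR=120925/1024
(0,4): OLD=3795595/16384 → NEW=255, ERR=-382325/16384
(0,5): OLD=54208973/262144 → NEW=255, ERR=-12637747/262144
(0,6): OLD=981083291/4194304 → NEW=255, ERR=-88464229/4194304
(1,0): OLD=5559/64 → NEW=0, ERR=5559/64
(1,1): OLD=77249/512 → NEW=255, ERR=-53311/512
(1,2): OLD=1141013/16384 → NEW=0, ERR=1141013/16384
(1,3): OLD=13360593/65536 → NEW=255, ERR=-3351087/65536
(1,4): OLD=636184755/4194304 → NEW=255, ERR=-433362765/4194304
(1,5): OLD=5412942563/33554432 → NEW=255, ERR=-3143437597/33554432
(1,6): OLD=109741818605/536870912 → NEW=255, ERR=-27160263955/536870912
(2,0): OLD=431067/8192 → NEW=0, ERR=431067/8192
(2,1): OLD=22798553/262144 → NEW=0, ERR=22798553/262144
(2,2): OLD=653124683/4194304 → NEW=255, ERR=-416422837/4194304
(2,3): OLD=2602625331/33554432 → NEW=0, ERR=2602625331/33554432
(2,4): OLD=44797893507/268435456 → NEW=255, ERR=-23653147773/268435456
(2,5): OLD=1118675700321/8589934592 → NEW=255, ERR=-1071757620639/8589934592
(2,6): OLD=23192699114935/137438953472 → NEW=255, ERR=-11854234020425/137438953472
(3,0): OLD=326110059/4194304 → NEW=0, ERR=326110059/4194304
(3,1): OLD=4659608399/33554432 → NEW=255, ERR=-3896771761/33554432
(3,2): OLD=16681884029/268435456 → NEW=0, ERR=16681884029/268435456
(3,3): OLD=191878197739/1073741824 → NEW=255, ERR=-81925967381/1073741824
(3,4): OLD=14367408844651/137438953472 → NEW=0, ERR=14367408844651/137438953472
(3,5): OLD=227670650636465/1099511627776 → NEW=255, ERR=-52704814446415/1099511627776
(3,6): OLD=3505719403942383/17592186044416 → NEW=255, ERR=-980288037383697/17592186044416
(4,0): OLD=28734503589/536870912 → NEW=0, ERR=28734503589/536870912
(4,1): OLD=812917223841/8589934592 → NEW=0, ERR=812917223841/8589934592
(4,2): OLD=20239132198543/137438953472 → NEW=255, ERR=-14807800936817/137438953472
(4,3): OLD=110505783648469/1099511627776 → NEW=0, ERR=110505783648469/1099511627776
(4,4): OLD=2233168869935695/8796093022208 → NEW=255, ERR=-9834850727345/8796093022208
(4,5): OLD=56468586030412527/281474976710656 → NEW=255, ERR=-15307533030804753/281474976710656
(4,6): OLD=904313702001160249/4503599627370496 → NEW=255, ERR=-244104202978316231/4503599627370496
Target (4,6): original=245, with diffused error = 904313702001160249/4503599627370496

Answer: 904313702001160249/4503599627370496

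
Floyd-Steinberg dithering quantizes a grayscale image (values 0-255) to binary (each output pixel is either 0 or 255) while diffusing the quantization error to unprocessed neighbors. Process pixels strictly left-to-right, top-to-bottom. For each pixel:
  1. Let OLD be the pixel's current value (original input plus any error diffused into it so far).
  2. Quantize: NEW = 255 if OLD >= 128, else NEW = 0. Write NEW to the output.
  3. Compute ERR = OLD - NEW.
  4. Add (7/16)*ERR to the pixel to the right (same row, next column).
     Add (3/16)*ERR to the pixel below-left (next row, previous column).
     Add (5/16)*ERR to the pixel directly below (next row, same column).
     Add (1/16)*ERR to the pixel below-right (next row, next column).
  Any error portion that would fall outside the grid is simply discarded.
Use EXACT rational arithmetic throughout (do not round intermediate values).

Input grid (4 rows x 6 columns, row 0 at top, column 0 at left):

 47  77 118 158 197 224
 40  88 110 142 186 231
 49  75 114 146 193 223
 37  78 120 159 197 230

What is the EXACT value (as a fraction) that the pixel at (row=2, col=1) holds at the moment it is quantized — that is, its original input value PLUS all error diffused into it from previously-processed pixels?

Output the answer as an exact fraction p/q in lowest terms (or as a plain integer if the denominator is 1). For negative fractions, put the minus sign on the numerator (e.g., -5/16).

Answer: 78071253/1048576

Derivation:
(0,0): OLD=47 → NEW=0, ERR=47
(0,1): OLD=1561/16 → NEW=0, ERR=1561/16
(0,2): OLD=41135/256 → NEW=255, ERR=-24145/256
(0,3): OLD=478153/4096 → NEW=0, ERR=478153/4096
(0,4): OLD=16257663/65536 → NEW=255, ERR=-454017/65536
(0,5): OLD=231702905/1048576 → NEW=255, ERR=-35683975/1048576
(1,0): OLD=18683/256 → NEW=0, ERR=18683/256
(1,1): OLD=277853/2048 → NEW=255, ERR=-244387/2048
(1,2): OLD=3690017/65536 → NEW=0, ERR=3690017/65536
(1,3): OLD=51359245/262144 → NEW=255, ERR=-15487475/262144
(1,4): OLD=2665946759/16777216 → NEW=255, ERR=-1612243321/16777216
(1,5): OLD=47751940737/268435456 → NEW=255, ERR=-20699100543/268435456
(2,0): OLD=1619791/32768 → NEW=0, ERR=1619791/32768
(2,1): OLD=78071253/1048576 → NEW=0, ERR=78071253/1048576
Target (2,1): original=75, with diffused error = 78071253/1048576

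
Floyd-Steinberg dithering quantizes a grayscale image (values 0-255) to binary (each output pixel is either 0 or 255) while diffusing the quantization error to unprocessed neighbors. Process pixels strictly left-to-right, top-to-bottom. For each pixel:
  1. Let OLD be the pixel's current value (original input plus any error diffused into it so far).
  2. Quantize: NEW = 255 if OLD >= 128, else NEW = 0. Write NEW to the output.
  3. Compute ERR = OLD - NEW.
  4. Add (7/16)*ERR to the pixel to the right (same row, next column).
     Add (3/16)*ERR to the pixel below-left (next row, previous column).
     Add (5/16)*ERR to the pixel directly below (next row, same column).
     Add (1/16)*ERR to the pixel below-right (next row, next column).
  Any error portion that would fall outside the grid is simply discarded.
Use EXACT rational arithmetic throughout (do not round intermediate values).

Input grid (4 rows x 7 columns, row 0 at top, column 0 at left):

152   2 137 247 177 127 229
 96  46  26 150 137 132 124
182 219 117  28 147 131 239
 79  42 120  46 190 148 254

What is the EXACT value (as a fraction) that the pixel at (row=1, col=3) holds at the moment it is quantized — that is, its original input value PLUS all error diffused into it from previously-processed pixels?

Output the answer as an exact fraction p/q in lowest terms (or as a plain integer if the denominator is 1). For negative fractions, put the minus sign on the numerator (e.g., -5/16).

Answer: 53435579/262144

Derivation:
(0,0): OLD=152 → NEW=255, ERR=-103
(0,1): OLD=-689/16 → NEW=0, ERR=-689/16
(0,2): OLD=30249/256 → NEW=0, ERR=30249/256
(0,3): OLD=1223455/4096 → NEW=255, ERR=178975/4096
(0,4): OLD=12852697/65536 → NEW=255, ERR=-3858983/65536
(0,5): OLD=106156271/1048576 → NEW=0, ERR=106156271/1048576
(0,6): OLD=4585076361/16777216 → NEW=255, ERR=306886281/16777216
(1,0): OLD=14269/256 → NEW=0, ERR=14269/256
(1,1): OLD=148779/2048 → NEW=0, ERR=148779/2048
(1,2): OLD=6567303/65536 → NEW=0, ERR=6567303/65536
(1,3): OLD=53435579/262144 → NEW=255, ERR=-13411141/262144
Target (1,3): original=150, with diffused error = 53435579/262144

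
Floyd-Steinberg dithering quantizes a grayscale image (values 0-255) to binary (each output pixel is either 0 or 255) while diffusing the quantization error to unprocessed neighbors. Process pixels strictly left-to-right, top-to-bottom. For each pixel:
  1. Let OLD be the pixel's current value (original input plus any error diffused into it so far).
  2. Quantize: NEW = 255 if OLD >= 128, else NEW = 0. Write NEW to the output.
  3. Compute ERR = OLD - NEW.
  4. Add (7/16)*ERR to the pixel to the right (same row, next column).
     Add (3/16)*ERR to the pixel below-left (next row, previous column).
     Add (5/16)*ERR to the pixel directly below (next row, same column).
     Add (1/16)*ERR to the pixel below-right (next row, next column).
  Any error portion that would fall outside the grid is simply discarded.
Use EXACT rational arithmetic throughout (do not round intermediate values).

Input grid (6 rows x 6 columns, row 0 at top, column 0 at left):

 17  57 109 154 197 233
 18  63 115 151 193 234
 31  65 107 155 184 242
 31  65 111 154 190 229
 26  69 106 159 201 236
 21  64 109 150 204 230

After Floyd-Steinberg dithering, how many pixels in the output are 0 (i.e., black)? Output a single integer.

(0,0): OLD=17 → NEW=0, ERR=17
(0,1): OLD=1031/16 → NEW=0, ERR=1031/16
(0,2): OLD=35121/256 → NEW=255, ERR=-30159/256
(0,3): OLD=419671/4096 → NEW=0, ERR=419671/4096
(0,4): OLD=15848289/65536 → NEW=255, ERR=-863391/65536
(0,5): OLD=238274471/1048576 → NEW=255, ERR=-29112409/1048576
(1,0): OLD=9061/256 → NEW=0, ERR=9061/256
(1,1): OLD=158915/2048 → NEW=0, ERR=158915/2048
(1,2): OLD=8871679/65536 → NEW=255, ERR=-7840001/65536
(1,3): OLD=31679443/262144 → NEW=0, ERR=31679443/262144
(1,4): OLD=4076054361/16777216 → NEW=255, ERR=-202135719/16777216
(1,5): OLD=58848925855/268435456 → NEW=255, ERR=-9602115425/268435456
(2,0): OLD=1854993/32768 → NEW=0, ERR=1854993/32768
(2,1): OLD=98353355/1048576 → NEW=0, ERR=98353355/1048576
(2,2): OLD=2317953313/16777216 → NEW=255, ERR=-1960236767/16777216
(2,3): OLD=17704906329/134217728 → NEW=255, ERR=-16520614311/134217728
(2,4): OLD=546447927947/4294967296 → NEW=0, ERR=546447927947/4294967296
(2,5): OLD=19635332887677/68719476736 → NEW=255, ERR=2111866319997/68719476736
(3,0): OLD=1111952641/16777216 → NEW=0, ERR=1111952641/16777216
(3,1): OLD=14084643821/134217728 → NEW=0, ERR=14084643821/134217728
(3,2): OLD=110790553751/1073741824 → NEW=0, ERR=110790553751/1073741824
(3,3): OLD=12179159804101/68719476736 → NEW=255, ERR=-5344306763579/68719476736
(3,4): OLD=106544970300453/549755813888 → NEW=255, ERR=-33642762240987/549755813888
(3,5): OLD=1933225953975819/8796093022208 → NEW=255, ERR=-309777766687221/8796093022208
(4,0): OLD=142566611951/2147483648 → NEW=0, ERR=142566611951/2147483648
(4,1): OLD=5302632997283/34359738368 → NEW=255, ERR=-3459100286557/34359738368
(4,2): OLD=94752223078393/1099511627776 → NEW=0, ERR=94752223078393/1099511627776
(4,3): OLD=2944471555119677/17592186044416 → NEW=255, ERR=-1541535886206403/17592186044416
(4,4): OLD=37176068025239565/281474976710656 → NEW=255, ERR=-34600051035977715/281474976710656
(4,5): OLD=753859617870252347/4503599627370496 → NEW=255, ERR=-394558287109224133/4503599627370496
(5,0): OLD=12572900188057/549755813888 → NEW=0, ERR=12572900188057/549755813888
(5,1): OLD=1105715238180393/17592186044416 → NEW=0, ERR=1105715238180393/17592186044416
(5,2): OLD=19802644984829651/140737488355328 → NEW=255, ERR=-16085414545778989/140737488355328
(5,3): OLD=247477685568291777/4503599627370496 → NEW=0, ERR=247477685568291777/4503599627370496
(5,4): OLD=1510722606455076577/9007199254740992 → NEW=255, ERR=-786113203503876383/9007199254740992
(5,5): OLD=22590916328676187669/144115188075855872 → NEW=255, ERR=-14158456630667059691/144115188075855872
Output grid:
  Row 0: ..#.##  (3 black, running=3)
  Row 1: ..#.##  (3 black, running=6)
  Row 2: ..##.#  (3 black, running=9)
  Row 3: ...###  (3 black, running=12)
  Row 4: .#.###  (2 black, running=14)
  Row 5: ..#.##  (3 black, running=17)

Answer: 17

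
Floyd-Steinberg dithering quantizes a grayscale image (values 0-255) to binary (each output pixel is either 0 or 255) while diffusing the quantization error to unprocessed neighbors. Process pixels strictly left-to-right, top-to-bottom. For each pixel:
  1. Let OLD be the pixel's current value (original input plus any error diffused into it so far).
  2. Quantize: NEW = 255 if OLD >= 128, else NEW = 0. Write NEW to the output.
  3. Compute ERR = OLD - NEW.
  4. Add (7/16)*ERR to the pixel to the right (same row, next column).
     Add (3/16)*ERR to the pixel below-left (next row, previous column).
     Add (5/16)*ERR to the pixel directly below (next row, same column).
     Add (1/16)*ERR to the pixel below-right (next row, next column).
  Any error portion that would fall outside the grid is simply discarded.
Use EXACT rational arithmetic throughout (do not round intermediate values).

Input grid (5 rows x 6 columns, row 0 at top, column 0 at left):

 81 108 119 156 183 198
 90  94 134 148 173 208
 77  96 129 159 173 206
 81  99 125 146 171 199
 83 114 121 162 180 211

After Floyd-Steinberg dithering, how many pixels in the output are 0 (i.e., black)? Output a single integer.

Answer: 13

Derivation:
(0,0): OLD=81 → NEW=0, ERR=81
(0,1): OLD=2295/16 → NEW=255, ERR=-1785/16
(0,2): OLD=17969/256 → NEW=0, ERR=17969/256
(0,3): OLD=764759/4096 → NEW=255, ERR=-279721/4096
(0,4): OLD=10035041/65536 → NEW=255, ERR=-6676639/65536
(0,5): OLD=160881575/1048576 → NEW=255, ERR=-106505305/1048576
(1,0): OLD=24165/256 → NEW=0, ERR=24165/256
(1,1): OLD=243011/2048 → NEW=0, ERR=243011/2048
(1,2): OLD=12325375/65536 → NEW=255, ERR=-4386305/65536
(1,3): OLD=21669395/262144 → NEW=0, ERR=21669395/262144
(1,4): OLD=2583945817/16777216 → NEW=255, ERR=-1694244263/16777216
(1,5): OLD=33745221023/268435456 → NEW=0, ERR=33745221023/268435456
(2,0): OLD=4218769/32768 → NEW=255, ERR=-4137071/32768
(2,1): OLD=74653387/1048576 → NEW=0, ERR=74653387/1048576
(2,2): OLD=2720384545/16777216 → NEW=255, ERR=-1557805535/16777216
(2,3): OLD=16252589145/134217728 → NEW=0, ERR=16252589145/134217728
(2,4): OLD=958451172747/4294967296 → NEW=255, ERR=-136765487733/4294967296
(2,5): OLD=15464744943997/68719476736 → NEW=255, ERR=-2058721623683/68719476736
(3,0): OLD=920983297/16777216 → NEW=0, ERR=920983297/16777216
(3,1): OLD=16101333613/134217728 → NEW=0, ERR=16101333613/134217728
(3,2): OLD=188572985431/1073741824 → NEW=255, ERR=-85231179689/1073741824
(3,3): OLD=9437890155205/68719476736 → NEW=255, ERR=-8085576412475/68719476736
(3,4): OLD=61310687607461/549755813888 → NEW=0, ERR=61310687607461/549755813888
(3,5): OLD=2079742477294475/8796093022208 → NEW=255, ERR=-163261243368565/8796093022208
(4,0): OLD=263384475503/2147483648 → NEW=0, ERR=263384475503/2147483648
(4,1): OLD=6655306975395/34359738368 → NEW=255, ERR=-2106426308445/34359738368
(4,2): OLD=60264114714617/1099511627776 → NEW=0, ERR=60264114714617/1099511627776
(4,3): OLD=2905524226842941/17592186044416 → NEW=255, ERR=-1580483214483139/17592186044416
(4,4): OLD=46362348301924877/281474976710656 → NEW=255, ERR=-25413770759292403/281474976710656
(4,5): OLD=777632399176177467/4503599627370496 → NEW=255, ERR=-370785505803299013/4503599627370496
Output grid:
  Row 0: .#.###  (2 black, running=2)
  Row 1: ..#.#.  (4 black, running=6)
  Row 2: #.#.##  (2 black, running=8)
  Row 3: ..##.#  (3 black, running=11)
  Row 4: .#.###  (2 black, running=13)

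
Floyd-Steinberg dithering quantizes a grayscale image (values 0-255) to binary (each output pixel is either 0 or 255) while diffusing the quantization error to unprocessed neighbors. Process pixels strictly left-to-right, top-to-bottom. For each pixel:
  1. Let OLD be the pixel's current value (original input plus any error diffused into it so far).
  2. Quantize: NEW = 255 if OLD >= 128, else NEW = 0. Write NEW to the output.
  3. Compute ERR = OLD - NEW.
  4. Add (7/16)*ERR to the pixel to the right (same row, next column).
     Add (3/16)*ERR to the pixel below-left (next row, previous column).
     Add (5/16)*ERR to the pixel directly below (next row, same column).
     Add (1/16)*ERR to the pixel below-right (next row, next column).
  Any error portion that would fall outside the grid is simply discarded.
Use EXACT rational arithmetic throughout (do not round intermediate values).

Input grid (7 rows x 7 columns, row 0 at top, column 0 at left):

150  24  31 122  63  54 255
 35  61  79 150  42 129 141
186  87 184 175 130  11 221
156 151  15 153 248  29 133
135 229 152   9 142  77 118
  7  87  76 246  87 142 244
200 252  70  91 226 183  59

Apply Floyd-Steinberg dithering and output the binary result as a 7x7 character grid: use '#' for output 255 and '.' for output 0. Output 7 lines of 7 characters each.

Answer: #..#..#
...#.#.
#.##..#
##..#.#
.#..#..
..##.##
##..##.

Derivation:
(0,0): OLD=150 → NEW=255, ERR=-105
(0,1): OLD=-351/16 → NEW=0, ERR=-351/16
(0,2): OLD=5479/256 → NEW=0, ERR=5479/256
(0,3): OLD=538065/4096 → NEW=255, ERR=-506415/4096
(0,4): OLD=583863/65536 → NEW=0, ERR=583863/65536
(0,5): OLD=60710145/1048576 → NEW=0, ERR=60710145/1048576
(0,6): OLD=4703161095/16777216 → NEW=255, ERR=424971015/16777216
(1,0): OLD=-493/256 → NEW=0, ERR=-493/256
(1,1): OLD=103941/2048 → NEW=0, ERR=103941/2048
(1,2): OLD=5461737/65536 → NEW=0, ERR=5461737/65536
(1,3): OLD=39539893/262144 → NEW=255, ERR=-27306827/262144
(1,4): OLD=39249151/16777216 → NEW=0, ERR=39249151/16777216
(1,5): OLD=20592055727/134217728 → NEW=255, ERR=-13633464913/134217728
(1,6): OLD=232130679137/2147483648 → NEW=0, ERR=232130679137/2147483648
(2,0): OLD=6386951/32768 → NEW=255, ERR=-1968889/32768
(2,1): OLD=96551229/1048576 → NEW=0, ERR=96551229/1048576
(2,2): OLD=3925341175/16777216 → NEW=255, ERR=-352848905/16777216
(2,3): OLD=18642014975/134217728 → NEW=255, ERR=-15583505665/134217728
(2,4): OLD=58388405231/1073741824 → NEW=0, ERR=58388405231/1073741824
(2,5): OLD=806133530981/34359738368 → NEW=0, ERR=806133530981/34359738368
(2,6): OLD=142219256899347/549755813888 → NEW=255, ERR=2031524357907/549755813888
(3,0): OLD=2591877143/16777216 → NEW=255, ERR=-1686312937/16777216
(3,1): OLD=17193521867/134217728 → NEW=255, ERR=-17031998773/134217728
(3,2): OLD=-67758826287/1073741824 → NEW=0, ERR=-67758826287/1073741824
(3,3): OLD=420862715079/4294967296 → NEW=0, ERR=420862715079/4294967296
(3,4): OLD=167678921868311/549755813888 → NEW=255, ERR=27491189326871/549755813888
(3,5): OLD=274002570981301/4398046511104 → NEW=0, ERR=274002570981301/4398046511104
(3,6): OLD=11461507038780267/70368744177664 → NEW=255, ERR=-6482522726524053/70368744177664
(4,0): OLD=171361778681/2147483648 → NEW=0, ERR=171361778681/2147483648
(4,1): OLD=7082951621541/34359738368 → NEW=255, ERR=-1678781662299/34359738368
(4,2): OLD=66710513344971/549755813888 → NEW=0, ERR=66710513344971/549755813888
(4,3): OLD=431635808593449/4398046511104 → NEW=0, ERR=431635808593449/4398046511104
(4,4): OLD=7683215519821035/35184372088832 → NEW=255, ERR=-1288799362831125/35184372088832
(4,5): OLD=74642611480017707/1125899906842624 → NEW=0, ERR=74642611480017707/1125899906842624
(4,6): OLD=2199740144528286877/18014398509481984 → NEW=0, ERR=2199740144528286877/18014398509481984
(5,0): OLD=12520888004799/549755813888 → NEW=0, ERR=12520888004799/549755813888
(5,1): OLD=481301965679509/4398046511104 → NEW=0, ERR=481301965679509/4398046511104
(5,2): OLD=6232791112031971/35184372088832 → NEW=255, ERR=-2739223770620189/35184372088832
(5,3): OLD=68489814628312079/281474976710656 → NEW=255, ERR=-3286304432905201/281474976710656
(5,4): OLD=1603454849590583045/18014398509481984 → NEW=0, ERR=1603454849590583045/18014398509481984
(5,5): OLD=32031830719446945077/144115188075855872 → NEW=255, ERR=-4717542239896302283/144115188075855872
(5,6): OLD=627146758619440949883/2305843009213693952 → NEW=255, ERR=39156791269948992123/2305843009213693952
(6,0): OLD=16018490252763287/70368744177664 → NEW=255, ERR=-1925539512541033/70368744177664
(6,1): OLD=293919488231807875/1125899906842624 → NEW=255, ERR=6815011986938755/1125899906842624
(6,2): OLD=954214826292171817/18014398509481984 → NEW=0, ERR=954214826292171817/18014398509481984
(6,3): OLD=17632366286767759735/144115188075855872 → NEW=0, ERR=17632366286767759735/144115188075855872
(6,4): OLD=86606257935494512917/288230376151711744 → NEW=255, ERR=13107512016808018197/288230376151711744
(6,5): OLD=7430838219284682333977/36893488147419103232 → NEW=255, ERR=-1977001258307188990183/36893488147419103232
(6,6): OLD=22913296491195776505119/590295810358705651712 → NEW=0, ERR=22913296491195776505119/590295810358705651712
Row 0: #..#..#
Row 1: ...#.#.
Row 2: #.##..#
Row 3: ##..#.#
Row 4: .#..#..
Row 5: ..##.##
Row 6: ##..##.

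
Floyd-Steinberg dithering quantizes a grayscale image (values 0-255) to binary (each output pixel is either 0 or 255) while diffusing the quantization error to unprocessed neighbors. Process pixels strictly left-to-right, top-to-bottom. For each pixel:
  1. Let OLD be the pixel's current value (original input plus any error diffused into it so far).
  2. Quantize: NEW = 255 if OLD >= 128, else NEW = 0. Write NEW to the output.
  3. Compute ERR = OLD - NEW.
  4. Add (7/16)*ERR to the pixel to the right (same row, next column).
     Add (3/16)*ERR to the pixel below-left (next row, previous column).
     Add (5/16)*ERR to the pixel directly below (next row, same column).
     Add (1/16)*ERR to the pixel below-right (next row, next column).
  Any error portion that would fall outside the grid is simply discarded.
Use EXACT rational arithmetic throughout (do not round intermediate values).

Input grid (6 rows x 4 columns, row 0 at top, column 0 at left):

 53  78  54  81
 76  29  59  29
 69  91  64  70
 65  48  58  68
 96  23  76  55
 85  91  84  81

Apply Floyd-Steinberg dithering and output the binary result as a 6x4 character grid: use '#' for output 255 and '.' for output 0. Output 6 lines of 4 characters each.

(0,0): OLD=53 → NEW=0, ERR=53
(0,1): OLD=1619/16 → NEW=0, ERR=1619/16
(0,2): OLD=25157/256 → NEW=0, ERR=25157/256
(0,3): OLD=507875/4096 → NEW=0, ERR=507875/4096
(1,0): OLD=28553/256 → NEW=0, ERR=28553/256
(1,1): OLD=268607/2048 → NEW=255, ERR=-253633/2048
(1,2): OLD=4266411/65536 → NEW=0, ERR=4266411/65536
(1,3): OLD=107343773/1048576 → NEW=0, ERR=107343773/1048576
(2,0): OLD=2642213/32768 → NEW=0, ERR=2642213/32768
(2,1): OLD=111938919/1048576 → NEW=0, ERR=111938919/1048576
(2,2): OLD=298849795/2097152 → NEW=255, ERR=-235923965/2097152
(2,3): OLD=1907305367/33554432 → NEW=0, ERR=1907305367/33554432
(3,0): OLD=1849089877/16777216 → NEW=0, ERR=1849089877/16777216
(3,1): OLD=30474282443/268435456 → NEW=0, ERR=30474282443/268435456
(3,2): OLD=385868434741/4294967296 → NEW=0, ERR=385868434741/4294967296
(3,3): OLD=8111506615795/68719476736 → NEW=0, ERR=8111506615795/68719476736
(4,0): OLD=651666897905/4294967296 → NEW=255, ERR=-443549762575/4294967296
(4,1): OLD=1272307267539/34359738368 → NEW=0, ERR=1272307267539/34359738368
(4,2): OLD=164380596388595/1099511627776 → NEW=255, ERR=-115994868694285/1099511627776
(4,3): OLD=903309000140181/17592186044416 → NEW=0, ERR=903309000140181/17592186044416
(5,0): OLD=32804175480097/549755813888 → NEW=0, ERR=32804175480097/549755813888
(5,1): OLD=1802183204267399/17592186044416 → NEW=0, ERR=1802183204267399/17592186044416
(5,2): OLD=948154353107019/8796093022208 → NEW=0, ERR=948154353107019/8796093022208
(5,3): OLD=38734261158653747/281474976710656 → NEW=255, ERR=-33041857902563533/281474976710656
Row 0: ....
Row 1: .#..
Row 2: ..#.
Row 3: ....
Row 4: #.#.
Row 5: ...#

Answer: ....
.#..
..#.
....
#.#.
...#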